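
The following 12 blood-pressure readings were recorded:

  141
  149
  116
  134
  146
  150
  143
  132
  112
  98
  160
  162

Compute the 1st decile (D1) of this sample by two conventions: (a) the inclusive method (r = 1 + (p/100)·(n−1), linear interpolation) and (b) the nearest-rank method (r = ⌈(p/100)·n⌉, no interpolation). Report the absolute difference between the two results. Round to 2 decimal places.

Sorted: 98, 112, 116, 132, 134, 141, 143, 146, 149, 150, 160, 162.
n = 12.
(a) r = 2.1; between ranks 2 (112) and 3 (116): 112.4.
(b) the nearest-rank method: rank 2 → 112.
|112.4 − 112| = 0.4.

0.40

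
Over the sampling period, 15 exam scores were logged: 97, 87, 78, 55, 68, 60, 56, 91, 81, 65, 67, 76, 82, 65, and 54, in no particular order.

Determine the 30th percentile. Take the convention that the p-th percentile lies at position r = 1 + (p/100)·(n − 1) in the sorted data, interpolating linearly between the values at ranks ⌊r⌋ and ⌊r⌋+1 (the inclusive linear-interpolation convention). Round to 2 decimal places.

Sorted: 54, 55, 56, 60, 65, 65, 67, 68, 76, 78, 81, 82, 87, 91, 97.
n = 15.
r = 1 + (30/100)·(15 − 1) = 1 + 4.2 = 5.2.
Rank 5 is 65 and rank 6 is 65.
Interpolate: 65 + 0.2·(65 − 65) = 65 + 0.2·0 = 65.

65.00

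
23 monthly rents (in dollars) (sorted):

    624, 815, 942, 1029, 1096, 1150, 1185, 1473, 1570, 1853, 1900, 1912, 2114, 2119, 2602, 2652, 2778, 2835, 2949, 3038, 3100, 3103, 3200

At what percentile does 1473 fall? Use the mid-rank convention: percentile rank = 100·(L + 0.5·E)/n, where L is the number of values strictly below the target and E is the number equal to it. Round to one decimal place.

Count below 1473: L = 7; count equal: E = 1; n = 23.
Percentile rank = 100·(7 + 0.5·1)/23 = 100·7.5/23 = 32.61.

32.6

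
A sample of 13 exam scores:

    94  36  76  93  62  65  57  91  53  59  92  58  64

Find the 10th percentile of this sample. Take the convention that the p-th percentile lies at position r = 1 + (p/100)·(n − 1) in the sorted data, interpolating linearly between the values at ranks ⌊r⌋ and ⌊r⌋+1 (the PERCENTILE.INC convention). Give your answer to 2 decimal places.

Sorted: 36, 53, 57, 58, 59, 62, 64, 65, 76, 91, 92, 93, 94.
n = 13.
r = 1 + (10/100)·(13 − 1) = 1 + 1.2 = 2.2.
Rank 2 is 53 and rank 3 is 57.
Interpolate: 53 + 0.2·(57 − 53) = 53 + 0.2·4 = 53.8.

53.80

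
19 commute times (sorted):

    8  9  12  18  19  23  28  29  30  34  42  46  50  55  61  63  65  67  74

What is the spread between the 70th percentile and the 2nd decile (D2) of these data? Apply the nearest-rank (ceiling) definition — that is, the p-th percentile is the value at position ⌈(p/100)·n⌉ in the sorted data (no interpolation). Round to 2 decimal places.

37.00

n = 19.
P20: rank ⌈20/100·19⌉ = 4 → 18.
P70: rank ⌈70/100·19⌉ = 14 → 55.
Difference: 55 − 18 = 37.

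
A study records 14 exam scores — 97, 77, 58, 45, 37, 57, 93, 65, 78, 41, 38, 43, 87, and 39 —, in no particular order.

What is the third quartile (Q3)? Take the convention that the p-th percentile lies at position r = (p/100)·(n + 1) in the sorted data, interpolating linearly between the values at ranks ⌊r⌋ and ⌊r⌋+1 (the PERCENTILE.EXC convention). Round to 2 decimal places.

Sorted: 37, 38, 39, 41, 43, 45, 57, 58, 65, 77, 78, 87, 93, 97.
n = 14.
r = (75/100)·(14 + 1) = 11.25.
Rank 11 is 78 and rank 12 is 87.
Interpolate: 78 + 0.25·(87 − 78) = 78 + 0.25·9 = 80.25.

80.25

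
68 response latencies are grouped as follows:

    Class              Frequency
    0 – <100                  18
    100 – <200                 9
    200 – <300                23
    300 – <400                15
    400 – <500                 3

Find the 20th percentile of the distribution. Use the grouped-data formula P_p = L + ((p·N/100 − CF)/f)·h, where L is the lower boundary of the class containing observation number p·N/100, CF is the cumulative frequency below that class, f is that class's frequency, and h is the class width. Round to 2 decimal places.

75.56

N = 68; target position k = 20/100 · 68 = 13.6.
Cumulative frequencies: 18, 27, 50, 65, 68.
Observation 13.6 falls in the class 0 – <100.
L = 0, CF = 0, f = 18, h = 100.
P20 = 0 + ((13.6 − 0)/18)·100 = 0 + 75.5556 = 75.5556.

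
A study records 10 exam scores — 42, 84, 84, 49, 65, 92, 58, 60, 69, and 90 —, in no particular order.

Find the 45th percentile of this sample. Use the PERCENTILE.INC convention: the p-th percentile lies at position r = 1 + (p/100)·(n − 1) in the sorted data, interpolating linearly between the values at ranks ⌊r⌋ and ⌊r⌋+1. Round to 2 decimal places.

Sorted: 42, 49, 58, 60, 65, 69, 84, 84, 90, 92.
n = 10.
r = 1 + (45/100)·(10 − 1) = 1 + 4.05 = 5.05.
Rank 5 is 65 and rank 6 is 69.
Interpolate: 65 + 0.05·(69 − 65) = 65 + 0.05·4 = 65.2.

65.20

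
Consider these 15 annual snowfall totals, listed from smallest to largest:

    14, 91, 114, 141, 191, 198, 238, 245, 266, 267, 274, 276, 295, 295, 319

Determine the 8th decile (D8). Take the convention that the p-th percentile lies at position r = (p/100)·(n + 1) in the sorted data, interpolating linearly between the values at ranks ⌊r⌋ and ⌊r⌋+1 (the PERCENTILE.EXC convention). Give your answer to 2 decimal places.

n = 15.
r = (80/100)·(15 + 1) = 12.8.
Rank 12 is 276 and rank 13 is 295.
Interpolate: 276 + 0.8·(295 − 276) = 276 + 0.8·19 = 291.2.

291.20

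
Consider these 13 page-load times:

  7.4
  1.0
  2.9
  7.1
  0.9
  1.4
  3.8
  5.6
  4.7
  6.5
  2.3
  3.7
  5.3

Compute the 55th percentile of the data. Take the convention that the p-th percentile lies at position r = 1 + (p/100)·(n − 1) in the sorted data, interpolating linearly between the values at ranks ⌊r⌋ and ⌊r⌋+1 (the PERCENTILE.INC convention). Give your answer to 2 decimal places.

Sorted: 0.9, 1.0, 1.4, 2.3, 2.9, 3.7, 3.8, 4.7, 5.3, 5.6, 6.5, 7.1, 7.4.
n = 13.
r = 1 + (55/100)·(13 − 1) = 1 + 6.6 = 7.6.
Rank 7 is 3.8 and rank 8 is 4.7.
Interpolate: 3.8 + 0.6·(4.7 − 3.8) = 3.8 + 0.6·0.9 = 4.34.

4.34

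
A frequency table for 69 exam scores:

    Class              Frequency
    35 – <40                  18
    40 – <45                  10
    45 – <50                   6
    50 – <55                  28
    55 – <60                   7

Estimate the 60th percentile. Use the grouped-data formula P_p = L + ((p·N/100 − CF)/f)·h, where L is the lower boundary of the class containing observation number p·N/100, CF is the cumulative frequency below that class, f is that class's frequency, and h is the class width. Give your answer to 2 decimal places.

N = 69; target position k = 60/100 · 69 = 41.4.
Cumulative frequencies: 18, 28, 34, 62, 69.
Observation 41.4 falls in the class 50 – <55.
L = 50, CF = 34, f = 28, h = 5.
P60 = 50 + ((41.4 − 34)/28)·5 = 50 + 1.32143 = 51.3214.

51.32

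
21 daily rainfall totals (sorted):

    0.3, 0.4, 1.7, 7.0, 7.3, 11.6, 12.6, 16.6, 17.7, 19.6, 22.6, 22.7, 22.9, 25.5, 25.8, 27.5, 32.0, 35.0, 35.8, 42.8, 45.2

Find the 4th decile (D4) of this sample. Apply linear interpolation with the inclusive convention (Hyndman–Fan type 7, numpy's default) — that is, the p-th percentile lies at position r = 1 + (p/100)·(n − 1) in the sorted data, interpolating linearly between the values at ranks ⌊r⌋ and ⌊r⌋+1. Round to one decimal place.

17.7

n = 21.
r = 1 + (40/100)·(21 − 1) = 1 + 8 = 9.
r is an integer, so P40 is the value at rank 9: 17.7.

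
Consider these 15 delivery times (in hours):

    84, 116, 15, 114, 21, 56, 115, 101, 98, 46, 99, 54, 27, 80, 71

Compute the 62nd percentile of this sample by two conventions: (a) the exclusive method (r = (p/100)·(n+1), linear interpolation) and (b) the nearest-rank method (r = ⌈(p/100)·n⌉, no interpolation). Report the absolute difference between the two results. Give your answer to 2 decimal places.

Sorted: 15, 21, 27, 46, 54, 56, 71, 80, 84, 98, 99, 101, 114, 115, 116.
n = 15.
(a) r = 9.92; between ranks 9 (84) and 10 (98): 96.88.
(b) the nearest-rank method: rank 10 → 98.
|96.88 − 98| = 1.12.

1.12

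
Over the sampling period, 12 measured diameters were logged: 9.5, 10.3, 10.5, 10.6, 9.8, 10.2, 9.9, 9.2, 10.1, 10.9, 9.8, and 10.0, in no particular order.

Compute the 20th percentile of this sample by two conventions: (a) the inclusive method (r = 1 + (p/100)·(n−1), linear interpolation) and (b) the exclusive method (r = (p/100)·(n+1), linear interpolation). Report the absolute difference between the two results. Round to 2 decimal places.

0.12

Sorted: 9.2, 9.5, 9.8, 9.8, 9.9, 10.0, 10.1, 10.2, 10.3, 10.5, 10.6, 10.9.
n = 12.
(a) r = 3.2; between ranks 3 (9.8) and 4 (9.8): 9.8.
(b) r = 2.6; between ranks 2 (9.5) and 3 (9.8): 9.68.
|9.8 − 9.68| = 0.12.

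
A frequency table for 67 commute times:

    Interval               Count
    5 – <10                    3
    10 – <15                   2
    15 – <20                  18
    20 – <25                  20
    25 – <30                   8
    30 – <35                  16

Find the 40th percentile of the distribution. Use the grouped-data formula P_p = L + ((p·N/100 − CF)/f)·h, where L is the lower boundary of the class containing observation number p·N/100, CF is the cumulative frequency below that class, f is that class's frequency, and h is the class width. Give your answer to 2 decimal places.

N = 67; target position k = 40/100 · 67 = 26.8.
Cumulative frequencies: 3, 5, 23, 43, 51, 67.
Observation 26.8 falls in the class 20 – <25.
L = 20, CF = 23, f = 20, h = 5.
P40 = 20 + ((26.8 − 23)/20)·5 = 20 + 0.95 = 20.95.

20.95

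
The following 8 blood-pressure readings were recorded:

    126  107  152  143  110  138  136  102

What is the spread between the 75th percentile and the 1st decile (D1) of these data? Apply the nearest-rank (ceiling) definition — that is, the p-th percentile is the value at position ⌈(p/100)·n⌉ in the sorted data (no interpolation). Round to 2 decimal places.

Sorted: 102, 107, 110, 126, 136, 138, 143, 152.
n = 8.
P10: rank ⌈10/100·8⌉ = 1 → 102.
P75: rank ⌈75/100·8⌉ = 6 → 138.
Difference: 138 − 102 = 36.

36.00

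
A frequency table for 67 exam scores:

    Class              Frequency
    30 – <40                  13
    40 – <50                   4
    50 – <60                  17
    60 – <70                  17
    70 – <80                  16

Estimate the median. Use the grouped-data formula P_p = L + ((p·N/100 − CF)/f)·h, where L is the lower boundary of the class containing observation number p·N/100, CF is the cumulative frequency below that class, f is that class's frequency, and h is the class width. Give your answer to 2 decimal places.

N = 67; target position k = 50/100 · 67 = 33.5.
Cumulative frequencies: 13, 17, 34, 51, 67.
Observation 33.5 falls in the class 50 – <60.
L = 50, CF = 17, f = 17, h = 10.
P50 = 50 + ((33.5 − 17)/17)·10 = 50 + 9.70588 = 59.7059.

59.71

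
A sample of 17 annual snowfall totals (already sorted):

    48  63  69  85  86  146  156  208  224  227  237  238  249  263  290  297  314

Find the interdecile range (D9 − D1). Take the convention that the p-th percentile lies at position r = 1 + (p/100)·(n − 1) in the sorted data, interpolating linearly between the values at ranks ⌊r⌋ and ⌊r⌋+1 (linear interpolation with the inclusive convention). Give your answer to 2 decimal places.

226.20

n = 17.
P10: r = 2.6; ranks 2–3 are 63, 69; interpolating gives 66.6.
P90: r = 15.4; ranks 15–16 are 290, 297; interpolating gives 292.8.
Difference: 292.8 − 66.6 = 226.2.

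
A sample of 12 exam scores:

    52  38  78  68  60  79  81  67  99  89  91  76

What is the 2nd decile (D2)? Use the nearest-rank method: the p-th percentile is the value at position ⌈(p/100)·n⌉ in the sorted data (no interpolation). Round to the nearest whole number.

60

Sorted: 38, 52, 60, 67, 68, 76, 78, 79, 81, 89, 91, 99.
n = 12.
Position = ⌈20/100 · 12⌉ = ⌈2.4⌉ = 3.
The value at rank 3 is 60.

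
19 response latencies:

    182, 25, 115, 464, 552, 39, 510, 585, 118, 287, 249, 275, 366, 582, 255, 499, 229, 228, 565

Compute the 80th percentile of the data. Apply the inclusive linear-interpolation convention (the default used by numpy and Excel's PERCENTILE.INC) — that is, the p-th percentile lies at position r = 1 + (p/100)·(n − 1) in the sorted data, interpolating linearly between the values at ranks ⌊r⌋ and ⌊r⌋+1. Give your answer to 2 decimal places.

526.80

Sorted: 25, 39, 115, 118, 182, 228, 229, 249, 255, 275, 287, 366, 464, 499, 510, 552, 565, 582, 585.
n = 19.
r = 1 + (80/100)·(19 − 1) = 1 + 14.4 = 15.4.
Rank 15 is 510 and rank 16 is 552.
Interpolate: 510 + 0.4·(552 − 510) = 510 + 0.4·42 = 526.8.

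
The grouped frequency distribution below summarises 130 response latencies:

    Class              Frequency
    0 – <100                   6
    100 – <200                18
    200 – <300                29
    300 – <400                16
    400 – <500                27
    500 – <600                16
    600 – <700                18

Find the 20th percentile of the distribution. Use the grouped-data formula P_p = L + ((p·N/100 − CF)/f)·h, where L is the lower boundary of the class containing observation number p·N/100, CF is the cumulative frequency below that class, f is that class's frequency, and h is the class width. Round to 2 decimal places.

206.90

N = 130; target position k = 20/100 · 130 = 26.
Cumulative frequencies: 6, 24, 53, 69, 96, 112, 130.
Observation 26 falls in the class 200 – <300.
L = 200, CF = 24, f = 29, h = 100.
P20 = 200 + ((26 − 24)/29)·100 = 200 + 6.89655 = 206.897.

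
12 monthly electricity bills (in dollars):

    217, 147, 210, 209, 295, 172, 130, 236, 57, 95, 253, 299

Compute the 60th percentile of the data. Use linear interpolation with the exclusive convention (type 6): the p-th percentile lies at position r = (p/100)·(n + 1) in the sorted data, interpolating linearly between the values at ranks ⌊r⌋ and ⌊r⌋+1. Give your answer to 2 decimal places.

Sorted: 57, 95, 130, 147, 172, 209, 210, 217, 236, 253, 295, 299.
n = 12.
r = (60/100)·(12 + 1) = 7.8.
Rank 7 is 210 and rank 8 is 217.
Interpolate: 210 + 0.8·(217 − 210) = 210 + 0.8·7 = 215.6.

215.60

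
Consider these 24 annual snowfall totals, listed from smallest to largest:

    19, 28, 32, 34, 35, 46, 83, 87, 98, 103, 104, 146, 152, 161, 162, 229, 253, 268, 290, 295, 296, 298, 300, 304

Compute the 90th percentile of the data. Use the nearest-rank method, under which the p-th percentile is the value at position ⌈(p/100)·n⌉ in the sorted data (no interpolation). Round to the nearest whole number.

298

n = 24.
Position = ⌈90/100 · 24⌉ = ⌈21.6⌉ = 22.
The value at rank 22 is 298.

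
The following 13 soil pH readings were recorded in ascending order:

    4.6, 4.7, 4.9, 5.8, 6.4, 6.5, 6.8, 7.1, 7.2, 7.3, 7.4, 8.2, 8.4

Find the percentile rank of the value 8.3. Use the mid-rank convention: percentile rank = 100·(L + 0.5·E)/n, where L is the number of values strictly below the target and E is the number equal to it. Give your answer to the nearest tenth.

Count below 8.3: L = 12; count equal: E = 0; n = 13.
Percentile rank = 100·(12 + 0.5·0)/13 = 100·12/13 = 92.31.

92.3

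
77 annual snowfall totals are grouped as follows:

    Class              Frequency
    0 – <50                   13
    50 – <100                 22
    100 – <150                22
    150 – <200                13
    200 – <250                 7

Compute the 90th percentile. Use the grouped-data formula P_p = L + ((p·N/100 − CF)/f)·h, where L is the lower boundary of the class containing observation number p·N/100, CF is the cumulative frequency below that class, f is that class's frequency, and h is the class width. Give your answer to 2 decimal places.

197.31

N = 77; target position k = 90/100 · 77 = 69.3.
Cumulative frequencies: 13, 35, 57, 70, 77.
Observation 69.3 falls in the class 150 – <200.
L = 150, CF = 57, f = 13, h = 50.
P90 = 150 + ((69.3 − 57)/13)·50 = 150 + 47.3077 = 197.308.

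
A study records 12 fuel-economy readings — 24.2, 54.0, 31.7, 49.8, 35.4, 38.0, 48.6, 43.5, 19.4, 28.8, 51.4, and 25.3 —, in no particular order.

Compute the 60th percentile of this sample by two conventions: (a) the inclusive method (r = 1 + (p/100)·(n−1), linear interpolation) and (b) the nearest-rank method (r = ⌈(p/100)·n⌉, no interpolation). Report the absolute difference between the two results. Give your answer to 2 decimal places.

2.20

Sorted: 19.4, 24.2, 25.3, 28.8, 31.7, 35.4, 38.0, 43.5, 48.6, 49.8, 51.4, 54.0.
n = 12.
(a) r = 7.6; between ranks 7 (38.0) and 8 (43.5): 41.3.
(b) the nearest-rank method: rank 8 → 43.5.
|41.3 − 43.5| = 2.2.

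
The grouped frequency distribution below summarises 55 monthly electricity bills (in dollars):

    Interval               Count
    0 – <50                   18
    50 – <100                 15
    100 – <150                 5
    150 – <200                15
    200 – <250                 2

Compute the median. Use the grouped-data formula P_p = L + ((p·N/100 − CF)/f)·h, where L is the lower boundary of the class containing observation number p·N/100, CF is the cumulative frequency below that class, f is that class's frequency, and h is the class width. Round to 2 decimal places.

81.67

N = 55; target position k = 50/100 · 55 = 27.5.
Cumulative frequencies: 18, 33, 38, 53, 55.
Observation 27.5 falls in the class 50 – <100.
L = 50, CF = 18, f = 15, h = 50.
P50 = 50 + ((27.5 − 18)/15)·50 = 50 + 31.6667 = 81.6667.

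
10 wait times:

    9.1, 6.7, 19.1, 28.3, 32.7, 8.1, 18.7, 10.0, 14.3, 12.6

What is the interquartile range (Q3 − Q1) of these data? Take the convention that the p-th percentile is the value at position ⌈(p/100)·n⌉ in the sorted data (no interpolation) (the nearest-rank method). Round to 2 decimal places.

10.00

Sorted: 6.7, 8.1, 9.1, 10.0, 12.6, 14.3, 18.7, 19.1, 28.3, 32.7.
n = 10.
P25: rank ⌈25/100·10⌉ = 3 → 9.1.
P75: rank ⌈75/100·10⌉ = 8 → 19.1.
Difference: 19.1 − 9.1 = 10.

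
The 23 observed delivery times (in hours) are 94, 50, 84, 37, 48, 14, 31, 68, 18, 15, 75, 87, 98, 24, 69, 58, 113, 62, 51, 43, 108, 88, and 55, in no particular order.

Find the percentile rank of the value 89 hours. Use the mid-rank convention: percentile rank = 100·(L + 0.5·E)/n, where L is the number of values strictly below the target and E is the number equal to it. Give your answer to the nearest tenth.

Sorted: 14, 15, 18, 24, 31, 37, 43, 48, 50, 51, 55, 58, 62, 68, 69, 75, 84, 87, 88, 94, 98, 108, 113.
Count below 89: L = 19; count equal: E = 0; n = 23.
Percentile rank = 100·(19 + 0.5·0)/23 = 100·19/23 = 82.61.

82.6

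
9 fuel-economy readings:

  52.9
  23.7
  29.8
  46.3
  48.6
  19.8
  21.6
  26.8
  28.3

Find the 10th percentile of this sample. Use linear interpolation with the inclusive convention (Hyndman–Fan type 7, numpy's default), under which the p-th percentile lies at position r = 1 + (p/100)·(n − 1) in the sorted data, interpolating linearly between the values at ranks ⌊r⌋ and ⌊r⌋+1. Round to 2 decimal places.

21.24

Sorted: 19.8, 21.6, 23.7, 26.8, 28.3, 29.8, 46.3, 48.6, 52.9.
n = 9.
r = 1 + (10/100)·(9 − 1) = 1 + 0.8 = 1.8.
Rank 1 is 19.8 and rank 2 is 21.6.
Interpolate: 19.8 + 0.8·(21.6 − 19.8) = 19.8 + 0.8·1.8 = 21.24.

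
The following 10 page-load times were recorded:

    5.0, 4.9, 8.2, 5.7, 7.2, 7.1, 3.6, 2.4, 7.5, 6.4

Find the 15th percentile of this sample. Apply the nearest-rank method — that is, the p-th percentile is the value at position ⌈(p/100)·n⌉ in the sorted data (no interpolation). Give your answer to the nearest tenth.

Sorted: 2.4, 3.6, 4.9, 5.0, 5.7, 6.4, 7.1, 7.2, 7.5, 8.2.
n = 10.
Position = ⌈15/100 · 10⌉ = ⌈1.5⌉ = 2.
The value at rank 2 is 3.6.

3.6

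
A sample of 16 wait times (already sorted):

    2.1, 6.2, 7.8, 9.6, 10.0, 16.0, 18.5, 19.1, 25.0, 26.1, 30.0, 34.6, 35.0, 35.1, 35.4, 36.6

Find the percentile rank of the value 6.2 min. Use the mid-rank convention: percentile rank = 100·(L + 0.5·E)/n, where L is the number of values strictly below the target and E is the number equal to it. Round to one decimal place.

9.4

Count below 6.2: L = 1; count equal: E = 1; n = 16.
Percentile rank = 100·(1 + 0.5·1)/16 = 100·1.5/16 = 9.375.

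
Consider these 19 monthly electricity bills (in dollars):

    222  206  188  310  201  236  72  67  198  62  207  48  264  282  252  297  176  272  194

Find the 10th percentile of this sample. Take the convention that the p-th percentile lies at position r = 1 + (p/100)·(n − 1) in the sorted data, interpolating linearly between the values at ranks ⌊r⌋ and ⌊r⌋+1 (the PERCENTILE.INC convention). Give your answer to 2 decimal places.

66.00

Sorted: 48, 62, 67, 72, 176, 188, 194, 198, 201, 206, 207, 222, 236, 252, 264, 272, 282, 297, 310.
n = 19.
r = 1 + (10/100)·(19 − 1) = 1 + 1.8 = 2.8.
Rank 2 is 62 and rank 3 is 67.
Interpolate: 62 + 0.8·(67 − 62) = 62 + 0.8·5 = 66.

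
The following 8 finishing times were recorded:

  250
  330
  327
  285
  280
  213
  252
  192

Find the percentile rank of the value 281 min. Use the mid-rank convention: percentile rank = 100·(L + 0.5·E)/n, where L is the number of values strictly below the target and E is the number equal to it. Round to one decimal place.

62.5

Sorted: 192, 213, 250, 252, 280, 285, 327, 330.
Count below 281: L = 5; count equal: E = 0; n = 8.
Percentile rank = 100·(5 + 0.5·0)/8 = 100·5/8 = 62.5.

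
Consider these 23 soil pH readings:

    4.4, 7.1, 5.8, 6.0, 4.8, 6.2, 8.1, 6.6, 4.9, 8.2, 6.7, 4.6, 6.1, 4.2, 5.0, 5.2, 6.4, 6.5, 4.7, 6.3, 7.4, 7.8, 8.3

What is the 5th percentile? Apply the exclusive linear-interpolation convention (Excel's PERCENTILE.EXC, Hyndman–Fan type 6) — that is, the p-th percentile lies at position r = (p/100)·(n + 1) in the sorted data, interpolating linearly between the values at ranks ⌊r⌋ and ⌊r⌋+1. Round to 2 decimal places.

4.24

Sorted: 4.2, 4.4, 4.6, 4.7, 4.8, 4.9, 5.0, 5.2, 5.8, 6.0, 6.1, 6.2, 6.3, 6.4, 6.5, 6.6, 6.7, 7.1, 7.4, 7.8, 8.1, 8.2, 8.3.
n = 23.
r = (5/100)·(23 + 1) = 1.2.
Rank 1 is 4.2 and rank 2 is 4.4.
Interpolate: 4.2 + 0.2·(4.4 − 4.2) = 4.2 + 0.2·0.2 = 4.24.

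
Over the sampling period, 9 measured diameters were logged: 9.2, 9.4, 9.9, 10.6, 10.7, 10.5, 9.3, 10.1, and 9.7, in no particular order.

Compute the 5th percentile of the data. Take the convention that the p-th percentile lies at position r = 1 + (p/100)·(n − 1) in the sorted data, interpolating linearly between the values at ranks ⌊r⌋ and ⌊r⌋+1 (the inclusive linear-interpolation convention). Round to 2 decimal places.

9.24

Sorted: 9.2, 9.3, 9.4, 9.7, 9.9, 10.1, 10.5, 10.6, 10.7.
n = 9.
r = 1 + (5/100)·(9 − 1) = 1 + 0.4 = 1.4.
Rank 1 is 9.2 and rank 2 is 9.3.
Interpolate: 9.2 + 0.4·(9.3 − 9.2) = 9.2 + 0.4·0.1 = 9.24.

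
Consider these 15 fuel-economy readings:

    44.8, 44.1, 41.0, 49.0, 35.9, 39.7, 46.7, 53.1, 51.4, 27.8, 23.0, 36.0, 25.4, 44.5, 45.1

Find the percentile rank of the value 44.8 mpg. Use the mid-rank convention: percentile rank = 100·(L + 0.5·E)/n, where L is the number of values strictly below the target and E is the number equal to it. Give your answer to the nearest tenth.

Sorted: 23.0, 25.4, 27.8, 35.9, 36.0, 39.7, 41.0, 44.1, 44.5, 44.8, 45.1, 46.7, 49.0, 51.4, 53.1.
Count below 44.8: L = 9; count equal: E = 1; n = 15.
Percentile rank = 100·(9 + 0.5·1)/15 = 100·9.5/15 = 63.33.

63.3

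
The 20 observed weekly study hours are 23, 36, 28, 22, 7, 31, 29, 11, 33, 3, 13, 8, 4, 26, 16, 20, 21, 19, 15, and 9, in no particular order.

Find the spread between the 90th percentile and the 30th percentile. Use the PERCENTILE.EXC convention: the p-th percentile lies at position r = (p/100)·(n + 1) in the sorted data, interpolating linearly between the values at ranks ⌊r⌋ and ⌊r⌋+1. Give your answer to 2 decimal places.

Sorted: 3, 4, 7, 8, 9, 11, 13, 15, 16, 19, 20, 21, 22, 23, 26, 28, 29, 31, 33, 36.
n = 20.
P30: r = 6.3; ranks 6–7 are 11, 13; interpolating gives 11.6.
P90: r = 18.9; ranks 18–19 are 31, 33; interpolating gives 32.8.
Difference: 32.8 − 11.6 = 21.2.

21.20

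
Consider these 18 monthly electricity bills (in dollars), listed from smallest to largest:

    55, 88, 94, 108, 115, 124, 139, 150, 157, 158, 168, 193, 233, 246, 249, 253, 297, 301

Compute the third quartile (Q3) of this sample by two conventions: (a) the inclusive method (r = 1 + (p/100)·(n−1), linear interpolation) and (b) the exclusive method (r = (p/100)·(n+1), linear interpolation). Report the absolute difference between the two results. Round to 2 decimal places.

n = 18.
(a) r = 13.75; between ranks 13 (233) and 14 (246): 242.75.
(b) r = 14.25; between ranks 14 (246) and 15 (249): 246.75.
|242.75 − 246.75| = 4.

4.00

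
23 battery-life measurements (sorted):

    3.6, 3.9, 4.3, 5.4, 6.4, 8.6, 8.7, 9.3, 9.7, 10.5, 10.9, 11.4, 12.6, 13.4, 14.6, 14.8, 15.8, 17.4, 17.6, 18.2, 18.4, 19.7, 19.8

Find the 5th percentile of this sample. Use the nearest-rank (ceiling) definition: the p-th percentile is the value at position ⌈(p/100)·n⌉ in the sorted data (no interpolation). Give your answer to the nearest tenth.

n = 23.
Position = ⌈5/100 · 23⌉ = ⌈1.15⌉ = 2.
The value at rank 2 is 3.9.

3.9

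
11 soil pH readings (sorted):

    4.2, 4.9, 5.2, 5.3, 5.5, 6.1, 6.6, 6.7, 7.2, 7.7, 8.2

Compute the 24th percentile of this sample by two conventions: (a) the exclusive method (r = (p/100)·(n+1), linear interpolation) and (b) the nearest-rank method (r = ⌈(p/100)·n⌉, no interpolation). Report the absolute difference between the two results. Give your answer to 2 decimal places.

n = 11.
(a) r = 2.88; between ranks 2 (4.9) and 3 (5.2): 5.164.
(b) the nearest-rank method: rank 3 → 5.2.
|5.164 − 5.2| = 0.036.

0.04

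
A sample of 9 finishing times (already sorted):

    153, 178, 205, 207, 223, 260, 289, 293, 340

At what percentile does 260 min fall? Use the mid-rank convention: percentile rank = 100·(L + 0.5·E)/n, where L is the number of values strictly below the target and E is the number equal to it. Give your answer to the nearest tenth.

61.1

Count below 260: L = 5; count equal: E = 1; n = 9.
Percentile rank = 100·(5 + 0.5·1)/9 = 100·5.5/9 = 61.11.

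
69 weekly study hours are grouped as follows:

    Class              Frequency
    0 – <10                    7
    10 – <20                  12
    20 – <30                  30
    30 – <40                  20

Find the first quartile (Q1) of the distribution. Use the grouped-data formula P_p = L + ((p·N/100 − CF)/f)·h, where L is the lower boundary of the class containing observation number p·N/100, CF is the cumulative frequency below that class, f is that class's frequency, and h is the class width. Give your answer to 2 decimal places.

18.54

N = 69; target position k = 25/100 · 69 = 17.25.
Cumulative frequencies: 7, 19, 49, 69.
Observation 17.25 falls in the class 10 – <20.
L = 10, CF = 7, f = 12, h = 10.
P25 = 10 + ((17.25 − 7)/12)·10 = 10 + 8.54167 = 18.5417.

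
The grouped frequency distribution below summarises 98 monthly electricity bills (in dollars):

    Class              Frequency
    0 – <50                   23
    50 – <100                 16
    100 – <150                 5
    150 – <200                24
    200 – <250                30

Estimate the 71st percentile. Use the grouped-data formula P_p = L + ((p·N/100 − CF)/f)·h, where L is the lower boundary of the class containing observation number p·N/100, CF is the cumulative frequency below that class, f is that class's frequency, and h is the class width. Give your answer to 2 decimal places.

N = 98; target position k = 71/100 · 98 = 69.58.
Cumulative frequencies: 23, 39, 44, 68, 98.
Observation 69.58 falls in the class 200 – <250.
L = 200, CF = 68, f = 30, h = 50.
P71 = 200 + ((69.58 − 68)/30)·50 = 200 + 2.63333 = 202.633.

202.63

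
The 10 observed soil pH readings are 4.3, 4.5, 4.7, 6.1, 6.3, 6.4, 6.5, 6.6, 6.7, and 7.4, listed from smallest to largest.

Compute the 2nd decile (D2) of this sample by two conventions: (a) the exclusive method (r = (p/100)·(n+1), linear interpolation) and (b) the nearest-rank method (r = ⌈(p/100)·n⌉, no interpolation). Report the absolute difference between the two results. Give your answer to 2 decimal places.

0.04

n = 10.
(a) r = 2.2; between ranks 2 (4.5) and 3 (4.7): 4.54.
(b) the nearest-rank method: rank 2 → 4.5.
|4.54 − 4.5| = 0.04.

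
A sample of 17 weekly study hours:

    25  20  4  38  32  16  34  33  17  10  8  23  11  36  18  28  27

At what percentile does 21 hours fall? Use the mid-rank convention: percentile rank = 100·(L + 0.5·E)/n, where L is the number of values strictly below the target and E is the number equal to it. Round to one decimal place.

47.1

Sorted: 4, 8, 10, 11, 16, 17, 18, 20, 23, 25, 27, 28, 32, 33, 34, 36, 38.
Count below 21: L = 8; count equal: E = 0; n = 17.
Percentile rank = 100·(8 + 0.5·0)/17 = 100·8/17 = 47.06.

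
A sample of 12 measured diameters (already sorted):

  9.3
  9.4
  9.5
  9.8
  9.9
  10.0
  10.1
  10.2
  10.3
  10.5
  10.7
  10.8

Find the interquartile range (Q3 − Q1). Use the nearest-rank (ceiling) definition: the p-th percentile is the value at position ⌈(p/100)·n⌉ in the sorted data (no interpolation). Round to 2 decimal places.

0.80

n = 12.
P25: rank ⌈25/100·12⌉ = 3 → 9.5.
P75: rank ⌈75/100·12⌉ = 9 → 10.3.
Difference: 10.3 − 9.5 = 0.8.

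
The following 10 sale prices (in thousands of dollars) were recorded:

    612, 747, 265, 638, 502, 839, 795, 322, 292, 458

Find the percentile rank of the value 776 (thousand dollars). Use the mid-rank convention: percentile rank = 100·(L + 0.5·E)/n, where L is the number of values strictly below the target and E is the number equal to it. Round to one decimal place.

Sorted: 265, 292, 322, 458, 502, 612, 638, 747, 795, 839.
Count below 776: L = 8; count equal: E = 0; n = 10.
Percentile rank = 100·(8 + 0.5·0)/10 = 100·8/10 = 80.

80.0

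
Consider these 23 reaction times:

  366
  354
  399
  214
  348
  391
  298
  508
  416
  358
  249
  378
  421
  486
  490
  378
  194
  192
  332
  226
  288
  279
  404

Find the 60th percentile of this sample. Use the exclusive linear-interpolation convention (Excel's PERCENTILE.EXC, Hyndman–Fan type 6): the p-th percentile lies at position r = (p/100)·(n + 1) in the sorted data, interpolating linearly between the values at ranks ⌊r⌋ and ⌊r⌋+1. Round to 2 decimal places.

378.00

Sorted: 192, 194, 214, 226, 249, 279, 288, 298, 332, 348, 354, 358, 366, 378, 378, 391, 399, 404, 416, 421, 486, 490, 508.
n = 23.
r = (60/100)·(23 + 1) = 14.4.
Rank 14 is 378 and rank 15 is 378.
Interpolate: 378 + 0.4·(378 − 378) = 378 + 0.4·0 = 378.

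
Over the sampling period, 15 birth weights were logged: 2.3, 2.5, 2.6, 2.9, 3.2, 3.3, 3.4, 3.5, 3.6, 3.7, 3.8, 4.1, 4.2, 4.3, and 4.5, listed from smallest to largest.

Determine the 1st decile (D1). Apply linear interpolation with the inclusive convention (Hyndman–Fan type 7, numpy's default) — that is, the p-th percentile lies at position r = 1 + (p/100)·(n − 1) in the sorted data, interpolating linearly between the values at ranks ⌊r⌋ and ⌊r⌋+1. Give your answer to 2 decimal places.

2.54

n = 15.
r = 1 + (10/100)·(15 − 1) = 1 + 1.4 = 2.4.
Rank 2 is 2.5 and rank 3 is 2.6.
Interpolate: 2.5 + 0.4·(2.6 − 2.5) = 2.5 + 0.4·0.1 = 2.54.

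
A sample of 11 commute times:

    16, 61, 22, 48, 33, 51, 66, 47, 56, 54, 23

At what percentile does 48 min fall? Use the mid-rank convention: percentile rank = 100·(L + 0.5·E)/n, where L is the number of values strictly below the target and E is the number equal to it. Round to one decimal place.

Sorted: 16, 22, 23, 33, 47, 48, 51, 54, 56, 61, 66.
Count below 48: L = 5; count equal: E = 1; n = 11.
Percentile rank = 100·(5 + 0.5·1)/11 = 100·5.5/11 = 50.

50.0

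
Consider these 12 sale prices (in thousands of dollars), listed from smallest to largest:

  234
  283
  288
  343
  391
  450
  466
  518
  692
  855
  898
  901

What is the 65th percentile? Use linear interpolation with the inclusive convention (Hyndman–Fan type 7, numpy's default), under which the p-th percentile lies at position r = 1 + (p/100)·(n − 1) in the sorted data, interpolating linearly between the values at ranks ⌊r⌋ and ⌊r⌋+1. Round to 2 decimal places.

n = 12.
r = 1 + (65/100)·(12 − 1) = 1 + 7.15 = 8.15.
Rank 8 is 518 and rank 9 is 692.
Interpolate: 518 + 0.15·(692 − 518) = 518 + 0.15·174 = 544.1.

544.10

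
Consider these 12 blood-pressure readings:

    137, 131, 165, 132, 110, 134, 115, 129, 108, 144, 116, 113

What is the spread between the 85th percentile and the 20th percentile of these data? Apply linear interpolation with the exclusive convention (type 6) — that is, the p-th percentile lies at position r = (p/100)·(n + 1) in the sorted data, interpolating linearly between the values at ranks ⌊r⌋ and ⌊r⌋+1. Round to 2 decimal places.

33.25

Sorted: 108, 110, 113, 115, 116, 129, 131, 132, 134, 137, 144, 165.
n = 12.
P20: r = 2.6; ranks 2–3 are 110, 113; interpolating gives 111.8.
P85: r = 11.05; ranks 11–12 are 144, 165; interpolating gives 145.05.
Difference: 145.05 − 111.8 = 33.25.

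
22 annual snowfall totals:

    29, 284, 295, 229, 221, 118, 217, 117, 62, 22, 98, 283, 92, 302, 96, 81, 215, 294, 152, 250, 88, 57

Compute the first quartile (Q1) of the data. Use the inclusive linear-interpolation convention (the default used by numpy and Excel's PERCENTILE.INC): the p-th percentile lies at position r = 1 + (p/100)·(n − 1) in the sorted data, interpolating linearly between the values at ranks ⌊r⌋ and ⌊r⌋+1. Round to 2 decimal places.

Sorted: 22, 29, 57, 62, 81, 88, 92, 96, 98, 117, 118, 152, 215, 217, 221, 229, 250, 283, 284, 294, 295, 302.
n = 22.
r = 1 + (25/100)·(22 − 1) = 1 + 5.25 = 6.25.
Rank 6 is 88 and rank 7 is 92.
Interpolate: 88 + 0.25·(92 − 88) = 88 + 0.25·4 = 89.

89.00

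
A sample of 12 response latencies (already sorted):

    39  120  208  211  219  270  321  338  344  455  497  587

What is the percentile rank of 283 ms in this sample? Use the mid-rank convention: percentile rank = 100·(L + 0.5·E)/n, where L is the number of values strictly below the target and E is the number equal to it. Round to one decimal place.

Count below 283: L = 6; count equal: E = 0; n = 12.
Percentile rank = 100·(6 + 0.5·0)/12 = 100·6/12 = 50.

50.0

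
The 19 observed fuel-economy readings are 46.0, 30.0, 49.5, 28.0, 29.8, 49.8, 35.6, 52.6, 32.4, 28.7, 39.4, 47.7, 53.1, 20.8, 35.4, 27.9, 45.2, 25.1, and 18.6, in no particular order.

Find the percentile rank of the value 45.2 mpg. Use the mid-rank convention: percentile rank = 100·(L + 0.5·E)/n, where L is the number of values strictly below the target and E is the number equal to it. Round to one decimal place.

65.8

Sorted: 18.6, 20.8, 25.1, 27.9, 28.0, 28.7, 29.8, 30.0, 32.4, 35.4, 35.6, 39.4, 45.2, 46.0, 47.7, 49.5, 49.8, 52.6, 53.1.
Count below 45.2: L = 12; count equal: E = 1; n = 19.
Percentile rank = 100·(12 + 0.5·1)/19 = 100·12.5/19 = 65.79.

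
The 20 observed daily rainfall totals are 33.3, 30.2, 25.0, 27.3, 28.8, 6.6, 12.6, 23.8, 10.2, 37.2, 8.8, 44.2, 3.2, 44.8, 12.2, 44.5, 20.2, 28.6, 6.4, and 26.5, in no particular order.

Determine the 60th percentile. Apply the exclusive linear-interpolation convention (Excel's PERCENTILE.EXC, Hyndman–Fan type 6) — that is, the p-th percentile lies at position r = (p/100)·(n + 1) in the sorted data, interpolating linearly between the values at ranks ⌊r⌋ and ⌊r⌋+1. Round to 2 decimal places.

28.08

Sorted: 3.2, 6.4, 6.6, 8.8, 10.2, 12.2, 12.6, 20.2, 23.8, 25.0, 26.5, 27.3, 28.6, 28.8, 30.2, 33.3, 37.2, 44.2, 44.5, 44.8.
n = 20.
r = (60/100)·(20 + 1) = 12.6.
Rank 12 is 27.3 and rank 13 is 28.6.
Interpolate: 27.3 + 0.6·(28.6 − 27.3) = 27.3 + 0.6·1.3 = 28.08.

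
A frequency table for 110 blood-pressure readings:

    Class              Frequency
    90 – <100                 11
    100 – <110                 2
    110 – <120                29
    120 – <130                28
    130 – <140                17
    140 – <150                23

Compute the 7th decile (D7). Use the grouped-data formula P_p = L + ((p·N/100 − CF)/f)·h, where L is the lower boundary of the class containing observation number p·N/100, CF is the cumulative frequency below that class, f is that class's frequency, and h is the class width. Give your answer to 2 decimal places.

N = 110; target position k = 70/100 · 110 = 77.
Cumulative frequencies: 11, 13, 42, 70, 87, 110.
Observation 77 falls in the class 130 – <140.
L = 130, CF = 70, f = 17, h = 10.
P70 = 130 + ((77 − 70)/17)·10 = 130 + 4.11765 = 134.118.

134.12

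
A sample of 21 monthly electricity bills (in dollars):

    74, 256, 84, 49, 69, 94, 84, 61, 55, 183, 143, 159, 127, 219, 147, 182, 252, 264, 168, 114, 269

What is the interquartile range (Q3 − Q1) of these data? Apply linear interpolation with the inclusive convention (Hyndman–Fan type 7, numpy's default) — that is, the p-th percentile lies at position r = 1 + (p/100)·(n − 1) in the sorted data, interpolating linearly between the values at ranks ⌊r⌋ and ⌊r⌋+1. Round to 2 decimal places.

Sorted: 49, 55, 61, 69, 74, 84, 84, 94, 114, 127, 143, 147, 159, 168, 182, 183, 219, 252, 256, 264, 269.
n = 21.
P25: r = 6 (integer) → 84.
P75: r = 16 (integer) → 183.
Difference: 183 − 84 = 99.

99.00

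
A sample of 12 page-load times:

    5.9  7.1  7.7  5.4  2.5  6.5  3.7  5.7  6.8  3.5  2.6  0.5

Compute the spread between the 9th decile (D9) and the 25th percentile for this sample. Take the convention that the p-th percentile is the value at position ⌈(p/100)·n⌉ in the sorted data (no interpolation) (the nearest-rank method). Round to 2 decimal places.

Sorted: 0.5, 2.5, 2.6, 3.5, 3.7, 5.4, 5.7, 5.9, 6.5, 6.8, 7.1, 7.7.
n = 12.
P25: rank ⌈25/100·12⌉ = 3 → 2.6.
P90: rank ⌈90/100·12⌉ = 11 → 7.1.
Difference: 7.1 − 2.6 = 4.5.

4.50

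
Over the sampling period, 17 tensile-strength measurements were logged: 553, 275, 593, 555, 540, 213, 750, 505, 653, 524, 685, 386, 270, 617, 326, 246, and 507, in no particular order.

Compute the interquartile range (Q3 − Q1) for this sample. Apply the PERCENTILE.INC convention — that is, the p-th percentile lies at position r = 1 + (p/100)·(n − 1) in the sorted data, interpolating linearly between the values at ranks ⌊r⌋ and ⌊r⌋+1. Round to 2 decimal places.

Sorted: 213, 246, 270, 275, 326, 386, 505, 507, 524, 540, 553, 555, 593, 617, 653, 685, 750.
n = 17.
P25: r = 5 (integer) → 326.
P75: r = 13 (integer) → 593.
Difference: 593 − 326 = 267.

267.00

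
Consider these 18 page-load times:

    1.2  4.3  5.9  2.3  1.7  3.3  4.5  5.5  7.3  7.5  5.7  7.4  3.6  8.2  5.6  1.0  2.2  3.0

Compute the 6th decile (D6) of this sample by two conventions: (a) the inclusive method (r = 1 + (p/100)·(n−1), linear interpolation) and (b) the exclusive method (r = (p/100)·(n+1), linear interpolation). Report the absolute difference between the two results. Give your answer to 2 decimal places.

0.02

Sorted: 1.0, 1.2, 1.7, 2.2, 2.3, 3.0, 3.3, 3.6, 4.3, 4.5, 5.5, 5.6, 5.7, 5.9, 7.3, 7.4, 7.5, 8.2.
n = 18.
(a) r = 11.2; between ranks 11 (5.5) and 12 (5.6): 5.52.
(b) r = 11.4; between ranks 11 (5.5) and 12 (5.6): 5.54.
|5.52 − 5.54| = 0.02.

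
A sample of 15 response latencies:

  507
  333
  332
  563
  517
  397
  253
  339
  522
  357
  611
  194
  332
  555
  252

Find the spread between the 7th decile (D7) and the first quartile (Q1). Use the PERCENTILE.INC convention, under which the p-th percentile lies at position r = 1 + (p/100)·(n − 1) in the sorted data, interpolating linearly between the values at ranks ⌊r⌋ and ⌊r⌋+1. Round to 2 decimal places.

183.00

Sorted: 194, 252, 253, 332, 332, 333, 339, 357, 397, 507, 517, 522, 555, 563, 611.
n = 15.
P25: r = 4.5; ranks 4–5 are 332, 332; interpolating gives 332.
P70: r = 10.8; ranks 10–11 are 507, 517; interpolating gives 515.
Difference: 515 − 332 = 183.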